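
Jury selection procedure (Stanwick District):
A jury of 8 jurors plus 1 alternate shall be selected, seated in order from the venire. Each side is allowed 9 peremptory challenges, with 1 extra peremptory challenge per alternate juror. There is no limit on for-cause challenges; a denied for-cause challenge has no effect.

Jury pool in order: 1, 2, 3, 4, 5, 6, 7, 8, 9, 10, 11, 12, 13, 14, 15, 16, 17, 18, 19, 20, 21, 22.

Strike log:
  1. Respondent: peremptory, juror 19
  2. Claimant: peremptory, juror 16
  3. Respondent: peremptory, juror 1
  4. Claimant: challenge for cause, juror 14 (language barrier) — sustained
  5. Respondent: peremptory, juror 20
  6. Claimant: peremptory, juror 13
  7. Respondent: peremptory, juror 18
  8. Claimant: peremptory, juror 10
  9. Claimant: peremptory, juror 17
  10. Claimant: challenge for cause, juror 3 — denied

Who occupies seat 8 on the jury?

Removed: #1, #10, #13, #14, #16, #17, #18, #19, #20. (#3 stays — for-cause denied.)
Filling seats in venire order through position 8: #2, #3, #4, #5, #6, #7, #8, #9.
So seat 8 is #9.

9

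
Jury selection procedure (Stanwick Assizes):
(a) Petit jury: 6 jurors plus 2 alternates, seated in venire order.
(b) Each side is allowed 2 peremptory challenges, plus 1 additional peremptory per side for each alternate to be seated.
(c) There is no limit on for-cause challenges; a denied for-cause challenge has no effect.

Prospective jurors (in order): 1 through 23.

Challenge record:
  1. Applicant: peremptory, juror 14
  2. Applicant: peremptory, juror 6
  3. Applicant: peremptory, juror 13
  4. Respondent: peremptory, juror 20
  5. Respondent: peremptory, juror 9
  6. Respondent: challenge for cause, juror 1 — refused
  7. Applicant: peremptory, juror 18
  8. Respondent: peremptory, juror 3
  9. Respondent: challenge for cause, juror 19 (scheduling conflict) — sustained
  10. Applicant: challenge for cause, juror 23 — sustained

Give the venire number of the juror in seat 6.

Removed: #3, #6, #9, #13, #14, #18, #19, #20, #23. (#1 stays — for-cause denied.)
Filling seats in venire order through position 6: #1, #2, #4, #5, #7, #8.
So seat 6 is #8.

8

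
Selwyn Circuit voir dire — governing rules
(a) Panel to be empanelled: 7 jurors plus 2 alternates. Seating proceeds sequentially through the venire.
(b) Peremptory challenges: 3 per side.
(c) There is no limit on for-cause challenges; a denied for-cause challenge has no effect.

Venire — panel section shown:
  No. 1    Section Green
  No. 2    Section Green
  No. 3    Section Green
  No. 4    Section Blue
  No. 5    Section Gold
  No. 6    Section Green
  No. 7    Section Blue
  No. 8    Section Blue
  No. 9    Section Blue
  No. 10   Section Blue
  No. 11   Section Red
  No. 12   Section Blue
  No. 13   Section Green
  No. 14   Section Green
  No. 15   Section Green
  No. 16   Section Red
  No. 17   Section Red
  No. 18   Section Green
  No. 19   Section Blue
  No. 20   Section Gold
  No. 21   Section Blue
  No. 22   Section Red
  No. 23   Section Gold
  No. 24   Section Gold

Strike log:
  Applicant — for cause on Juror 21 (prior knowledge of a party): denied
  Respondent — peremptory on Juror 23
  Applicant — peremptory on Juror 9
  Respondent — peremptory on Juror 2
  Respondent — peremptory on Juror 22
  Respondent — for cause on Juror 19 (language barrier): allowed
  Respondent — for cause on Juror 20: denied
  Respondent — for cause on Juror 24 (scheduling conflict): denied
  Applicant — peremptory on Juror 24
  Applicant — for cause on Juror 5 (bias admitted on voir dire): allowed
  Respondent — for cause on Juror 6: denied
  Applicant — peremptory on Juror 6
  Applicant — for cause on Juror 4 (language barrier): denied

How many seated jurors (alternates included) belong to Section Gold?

0

Removed: #2, #5, #6, #9, #19, #22, #23, #24.
Seated (9 incl. alternates): #1, #3, #4, #7, #8, #10, #11, #12, #13.
None of those are in Section Gold → 0.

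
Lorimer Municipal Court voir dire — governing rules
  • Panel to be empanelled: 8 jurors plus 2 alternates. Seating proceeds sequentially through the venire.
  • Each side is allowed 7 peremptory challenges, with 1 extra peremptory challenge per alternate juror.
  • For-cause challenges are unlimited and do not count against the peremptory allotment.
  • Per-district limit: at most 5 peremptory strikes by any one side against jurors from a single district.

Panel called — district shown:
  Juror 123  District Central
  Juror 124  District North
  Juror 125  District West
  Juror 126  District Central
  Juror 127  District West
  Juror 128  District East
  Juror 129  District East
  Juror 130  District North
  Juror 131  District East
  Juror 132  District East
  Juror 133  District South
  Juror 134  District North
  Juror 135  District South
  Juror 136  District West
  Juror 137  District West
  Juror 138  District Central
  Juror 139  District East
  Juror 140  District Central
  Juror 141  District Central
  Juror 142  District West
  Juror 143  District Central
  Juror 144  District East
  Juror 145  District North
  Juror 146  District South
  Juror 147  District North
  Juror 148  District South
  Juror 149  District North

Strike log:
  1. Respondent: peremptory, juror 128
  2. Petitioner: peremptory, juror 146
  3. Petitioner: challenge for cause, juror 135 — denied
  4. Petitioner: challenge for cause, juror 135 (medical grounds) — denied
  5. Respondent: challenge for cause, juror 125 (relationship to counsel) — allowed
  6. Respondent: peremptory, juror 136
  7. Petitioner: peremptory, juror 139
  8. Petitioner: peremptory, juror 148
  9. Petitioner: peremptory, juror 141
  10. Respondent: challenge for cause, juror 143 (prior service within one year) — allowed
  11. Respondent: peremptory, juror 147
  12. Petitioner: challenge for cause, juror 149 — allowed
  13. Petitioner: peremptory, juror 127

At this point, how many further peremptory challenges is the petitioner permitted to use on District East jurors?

4

Petitioner peremptories so far: #146, #139, #148, #141, #127 — 5 of 9 used, 4 left overall.
Against District East: #139 — 1 used; per-district cap 5 leaves 4.
Binding limit: min(4, 4) = 4.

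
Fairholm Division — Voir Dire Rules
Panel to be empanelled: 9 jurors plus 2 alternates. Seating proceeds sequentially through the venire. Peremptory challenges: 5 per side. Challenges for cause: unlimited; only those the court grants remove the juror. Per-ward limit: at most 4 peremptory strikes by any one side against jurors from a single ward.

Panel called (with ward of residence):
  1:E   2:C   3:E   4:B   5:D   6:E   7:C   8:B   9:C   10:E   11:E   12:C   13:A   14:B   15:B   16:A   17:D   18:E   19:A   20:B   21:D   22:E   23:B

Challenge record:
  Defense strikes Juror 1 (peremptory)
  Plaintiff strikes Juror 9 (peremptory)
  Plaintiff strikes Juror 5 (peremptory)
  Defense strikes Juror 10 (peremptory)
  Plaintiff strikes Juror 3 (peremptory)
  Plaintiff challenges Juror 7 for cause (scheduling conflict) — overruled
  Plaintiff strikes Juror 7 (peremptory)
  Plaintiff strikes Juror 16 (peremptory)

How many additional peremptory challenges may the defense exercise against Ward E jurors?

2

Defense peremptories so far: #1, #10 — 2 of 5 used, 3 left overall.
Against Ward E: #1, #10 — 2 used; per-ward cap 4 leaves 2.
Binding limit: min(3, 2) = 2.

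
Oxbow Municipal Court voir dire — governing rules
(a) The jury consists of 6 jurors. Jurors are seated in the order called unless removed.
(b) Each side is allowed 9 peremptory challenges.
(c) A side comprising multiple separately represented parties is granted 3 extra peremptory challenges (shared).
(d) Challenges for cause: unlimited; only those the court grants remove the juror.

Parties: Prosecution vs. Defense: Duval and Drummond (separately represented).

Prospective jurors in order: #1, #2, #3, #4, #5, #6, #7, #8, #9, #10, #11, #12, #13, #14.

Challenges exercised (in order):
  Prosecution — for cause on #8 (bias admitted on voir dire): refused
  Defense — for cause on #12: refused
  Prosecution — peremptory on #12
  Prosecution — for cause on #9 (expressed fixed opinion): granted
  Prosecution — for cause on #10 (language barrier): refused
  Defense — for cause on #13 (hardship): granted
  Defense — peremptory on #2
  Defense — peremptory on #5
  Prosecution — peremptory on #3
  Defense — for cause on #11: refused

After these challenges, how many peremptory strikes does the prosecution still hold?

7

Prosecution allotment: 9.
Prosecution peremptories used: #12, #3 — 2 (for-cause on #8, #9, #10 don't count).
Remaining: 9 − 2 = 7.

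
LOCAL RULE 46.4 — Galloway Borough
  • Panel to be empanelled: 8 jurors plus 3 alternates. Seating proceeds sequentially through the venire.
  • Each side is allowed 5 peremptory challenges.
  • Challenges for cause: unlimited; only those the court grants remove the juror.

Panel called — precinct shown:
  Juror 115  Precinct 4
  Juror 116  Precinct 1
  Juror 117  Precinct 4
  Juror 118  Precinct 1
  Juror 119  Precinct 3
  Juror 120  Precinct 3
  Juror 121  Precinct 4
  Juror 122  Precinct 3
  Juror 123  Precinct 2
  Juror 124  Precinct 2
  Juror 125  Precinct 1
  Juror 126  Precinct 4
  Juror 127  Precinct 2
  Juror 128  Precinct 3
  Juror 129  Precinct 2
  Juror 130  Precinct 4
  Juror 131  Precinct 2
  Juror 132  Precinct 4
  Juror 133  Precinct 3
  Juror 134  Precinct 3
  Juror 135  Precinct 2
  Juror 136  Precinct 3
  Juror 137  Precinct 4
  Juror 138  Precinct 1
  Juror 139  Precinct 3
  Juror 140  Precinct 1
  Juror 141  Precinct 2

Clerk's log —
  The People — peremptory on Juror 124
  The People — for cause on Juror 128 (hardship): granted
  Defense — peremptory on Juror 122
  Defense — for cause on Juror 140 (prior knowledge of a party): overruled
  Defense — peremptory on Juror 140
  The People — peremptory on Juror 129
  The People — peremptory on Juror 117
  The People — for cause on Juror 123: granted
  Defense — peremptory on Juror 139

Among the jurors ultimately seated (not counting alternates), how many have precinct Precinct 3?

Removed: #117, #122, #123, #124, #128, #129, #139, #140.
Seated jurors 1–8: #115, #116, #118, #119, #120, #121, #125, #126 (alternates #127, #130, #131 not counted).
Of those, in Precinct 3: #119, #120 → 2.

2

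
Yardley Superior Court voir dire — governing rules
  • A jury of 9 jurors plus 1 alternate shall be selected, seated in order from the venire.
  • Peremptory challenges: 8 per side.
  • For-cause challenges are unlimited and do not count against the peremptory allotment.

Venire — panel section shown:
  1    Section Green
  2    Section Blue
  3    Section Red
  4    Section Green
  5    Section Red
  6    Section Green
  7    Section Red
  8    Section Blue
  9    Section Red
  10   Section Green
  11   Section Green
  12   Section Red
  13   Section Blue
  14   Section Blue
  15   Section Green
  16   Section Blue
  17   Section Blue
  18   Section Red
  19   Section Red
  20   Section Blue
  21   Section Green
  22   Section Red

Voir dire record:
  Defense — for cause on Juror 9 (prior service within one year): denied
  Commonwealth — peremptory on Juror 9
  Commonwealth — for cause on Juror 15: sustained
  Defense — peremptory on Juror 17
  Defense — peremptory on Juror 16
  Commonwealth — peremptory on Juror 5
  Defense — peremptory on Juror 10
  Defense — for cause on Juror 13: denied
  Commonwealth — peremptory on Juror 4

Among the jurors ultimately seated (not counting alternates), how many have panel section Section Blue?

Removed: #4, #5, #9, #10, #15, #16, #17.
Seated jurors 1–9: #1, #2, #3, #6, #7, #8, #11, #12, #13 (alternates #14 not counted).
Of those, in Section Blue: #2, #8, #13 → 3.

3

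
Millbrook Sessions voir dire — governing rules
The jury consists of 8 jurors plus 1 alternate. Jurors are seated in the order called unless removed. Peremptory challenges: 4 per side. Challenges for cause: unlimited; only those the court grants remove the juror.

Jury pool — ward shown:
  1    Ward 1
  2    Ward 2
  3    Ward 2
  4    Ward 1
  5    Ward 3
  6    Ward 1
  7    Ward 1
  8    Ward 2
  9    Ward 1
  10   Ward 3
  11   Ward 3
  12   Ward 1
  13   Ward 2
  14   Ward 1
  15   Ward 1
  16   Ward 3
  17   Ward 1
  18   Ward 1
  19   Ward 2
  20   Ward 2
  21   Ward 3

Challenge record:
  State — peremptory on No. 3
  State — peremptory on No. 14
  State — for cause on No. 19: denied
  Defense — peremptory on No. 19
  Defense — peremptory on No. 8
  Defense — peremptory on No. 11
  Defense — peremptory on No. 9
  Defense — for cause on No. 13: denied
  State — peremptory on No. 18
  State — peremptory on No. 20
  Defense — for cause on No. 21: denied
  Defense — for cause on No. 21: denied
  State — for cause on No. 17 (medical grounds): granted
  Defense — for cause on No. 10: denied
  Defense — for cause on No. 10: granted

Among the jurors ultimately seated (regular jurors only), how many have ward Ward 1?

Removed: #3, #8, #9, #10, #11, #14, #17, #18, #19, #20.
Seated jurors 1–8: #1, #2, #4, #5, #6, #7, #12, #13 (alternates #15 not counted).
Of those, in Ward 1: #1, #4, #6, #7, #12 → 5.

5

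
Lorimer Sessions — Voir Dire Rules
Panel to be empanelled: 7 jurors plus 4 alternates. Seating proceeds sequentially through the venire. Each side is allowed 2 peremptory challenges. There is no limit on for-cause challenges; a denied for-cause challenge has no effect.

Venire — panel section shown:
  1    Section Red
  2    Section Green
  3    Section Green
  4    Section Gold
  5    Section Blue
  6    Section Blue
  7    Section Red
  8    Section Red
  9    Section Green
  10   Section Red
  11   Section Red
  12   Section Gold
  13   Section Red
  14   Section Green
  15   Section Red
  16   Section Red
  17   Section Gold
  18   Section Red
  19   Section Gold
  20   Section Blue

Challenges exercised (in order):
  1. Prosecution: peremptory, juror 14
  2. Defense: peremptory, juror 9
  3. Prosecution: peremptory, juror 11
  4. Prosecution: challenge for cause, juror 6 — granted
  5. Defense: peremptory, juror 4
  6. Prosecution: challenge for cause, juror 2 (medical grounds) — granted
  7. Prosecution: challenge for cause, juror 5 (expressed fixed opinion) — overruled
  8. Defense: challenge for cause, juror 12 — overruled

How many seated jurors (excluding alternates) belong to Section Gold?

1

Removed: #2, #4, #6, #9, #11, #14.
Seated jurors 1–7: #1, #3, #5, #7, #8, #10, #12 (alternates #13, #15, #16, #17 not counted).
Of those, in Section Gold: #12 → 1.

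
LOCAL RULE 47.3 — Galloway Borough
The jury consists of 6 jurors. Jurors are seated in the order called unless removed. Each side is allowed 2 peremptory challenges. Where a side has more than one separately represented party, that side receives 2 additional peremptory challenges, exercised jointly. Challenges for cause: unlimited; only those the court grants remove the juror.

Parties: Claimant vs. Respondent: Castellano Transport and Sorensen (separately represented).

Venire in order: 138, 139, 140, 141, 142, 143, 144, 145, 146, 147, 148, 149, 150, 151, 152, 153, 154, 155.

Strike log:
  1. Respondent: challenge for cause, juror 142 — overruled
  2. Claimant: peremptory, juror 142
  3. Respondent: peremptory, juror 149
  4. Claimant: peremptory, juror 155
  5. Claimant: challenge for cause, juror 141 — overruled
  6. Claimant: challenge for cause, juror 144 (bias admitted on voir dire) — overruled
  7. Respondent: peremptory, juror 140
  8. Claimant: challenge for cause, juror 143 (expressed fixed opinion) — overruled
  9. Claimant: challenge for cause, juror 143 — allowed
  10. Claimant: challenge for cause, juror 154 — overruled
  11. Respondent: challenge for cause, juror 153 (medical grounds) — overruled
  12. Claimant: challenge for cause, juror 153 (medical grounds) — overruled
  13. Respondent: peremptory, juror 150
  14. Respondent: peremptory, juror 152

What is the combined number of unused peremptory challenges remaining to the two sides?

0

Claimant allotment: 2. Respondent allotment: 2 base + 2 multi-party = 4.
Claimant peremptories used: #142, #155 — 2 (for-cause on #141, #144, #143, #143, #154, #153 don't count).
Respondent peremptories used: #149, #140, #150, #152 — 4 (for-cause on #142, #153 don't count).
Remaining: (2 − 2) + (4 − 4) = 0.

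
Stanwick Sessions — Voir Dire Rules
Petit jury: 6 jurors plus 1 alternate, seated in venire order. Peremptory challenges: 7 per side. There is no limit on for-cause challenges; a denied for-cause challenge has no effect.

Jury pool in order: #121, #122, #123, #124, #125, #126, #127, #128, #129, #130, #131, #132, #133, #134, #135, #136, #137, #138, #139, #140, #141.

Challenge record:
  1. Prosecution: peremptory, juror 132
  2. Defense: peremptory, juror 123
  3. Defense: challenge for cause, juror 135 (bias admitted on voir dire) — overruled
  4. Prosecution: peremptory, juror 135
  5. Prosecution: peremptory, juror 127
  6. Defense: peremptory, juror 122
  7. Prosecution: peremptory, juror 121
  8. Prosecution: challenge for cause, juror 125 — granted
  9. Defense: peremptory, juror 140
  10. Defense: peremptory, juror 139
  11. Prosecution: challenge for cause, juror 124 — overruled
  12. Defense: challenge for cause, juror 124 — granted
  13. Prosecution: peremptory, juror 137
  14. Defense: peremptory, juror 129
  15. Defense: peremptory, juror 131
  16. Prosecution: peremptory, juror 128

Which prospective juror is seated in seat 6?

138

Removed: #121, #122, #123, #124, #125, #127, #128, #129, #131, #132, #135, #137, #139, #140.
Filling seats in venire order through position 6: #126, #130, #133, #134, #136, #138.
So seat 6 is #138.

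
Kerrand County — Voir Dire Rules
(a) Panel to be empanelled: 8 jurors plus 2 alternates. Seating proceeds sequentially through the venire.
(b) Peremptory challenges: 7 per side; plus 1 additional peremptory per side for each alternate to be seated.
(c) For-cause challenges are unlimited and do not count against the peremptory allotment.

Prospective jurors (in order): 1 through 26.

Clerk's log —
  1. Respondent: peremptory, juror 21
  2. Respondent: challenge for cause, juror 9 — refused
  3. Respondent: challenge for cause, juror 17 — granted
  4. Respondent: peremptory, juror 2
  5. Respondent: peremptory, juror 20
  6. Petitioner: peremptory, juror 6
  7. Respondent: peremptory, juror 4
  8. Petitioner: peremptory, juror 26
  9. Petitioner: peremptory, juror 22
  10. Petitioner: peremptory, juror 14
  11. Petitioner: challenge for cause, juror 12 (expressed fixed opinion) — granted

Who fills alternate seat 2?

15

Removed: #2, #4, #6, #12, #14, #17, #20, #21, #22, #26. (#9 stays — for-cause denied.)
Seating in order: seats 1–8 → #1, #3, #5, #7, #8, #9, #10, #11; alternates → #13, #15.
So alternate 2 is #15.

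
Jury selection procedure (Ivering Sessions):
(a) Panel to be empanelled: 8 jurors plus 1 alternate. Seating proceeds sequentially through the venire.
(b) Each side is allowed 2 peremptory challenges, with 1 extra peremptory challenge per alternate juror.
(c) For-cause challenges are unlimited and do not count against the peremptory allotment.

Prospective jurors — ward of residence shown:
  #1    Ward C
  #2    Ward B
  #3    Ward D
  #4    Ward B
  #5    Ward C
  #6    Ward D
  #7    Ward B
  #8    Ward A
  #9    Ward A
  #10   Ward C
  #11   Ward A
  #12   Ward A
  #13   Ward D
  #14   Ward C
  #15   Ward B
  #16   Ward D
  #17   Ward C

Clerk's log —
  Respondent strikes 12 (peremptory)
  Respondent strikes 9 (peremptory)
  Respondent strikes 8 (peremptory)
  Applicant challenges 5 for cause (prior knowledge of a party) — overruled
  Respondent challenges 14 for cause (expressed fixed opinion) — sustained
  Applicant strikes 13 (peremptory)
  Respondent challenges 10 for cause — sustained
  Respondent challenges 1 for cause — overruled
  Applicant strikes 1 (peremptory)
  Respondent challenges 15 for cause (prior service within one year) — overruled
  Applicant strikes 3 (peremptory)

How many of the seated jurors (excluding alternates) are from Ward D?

2

Removed: #1, #3, #8, #9, #10, #12, #13, #14.
Seated jurors 1–8: #2, #4, #5, #6, #7, #11, #15, #16 (alternates #17 not counted).
Of those, in Ward D: #6, #16 → 2.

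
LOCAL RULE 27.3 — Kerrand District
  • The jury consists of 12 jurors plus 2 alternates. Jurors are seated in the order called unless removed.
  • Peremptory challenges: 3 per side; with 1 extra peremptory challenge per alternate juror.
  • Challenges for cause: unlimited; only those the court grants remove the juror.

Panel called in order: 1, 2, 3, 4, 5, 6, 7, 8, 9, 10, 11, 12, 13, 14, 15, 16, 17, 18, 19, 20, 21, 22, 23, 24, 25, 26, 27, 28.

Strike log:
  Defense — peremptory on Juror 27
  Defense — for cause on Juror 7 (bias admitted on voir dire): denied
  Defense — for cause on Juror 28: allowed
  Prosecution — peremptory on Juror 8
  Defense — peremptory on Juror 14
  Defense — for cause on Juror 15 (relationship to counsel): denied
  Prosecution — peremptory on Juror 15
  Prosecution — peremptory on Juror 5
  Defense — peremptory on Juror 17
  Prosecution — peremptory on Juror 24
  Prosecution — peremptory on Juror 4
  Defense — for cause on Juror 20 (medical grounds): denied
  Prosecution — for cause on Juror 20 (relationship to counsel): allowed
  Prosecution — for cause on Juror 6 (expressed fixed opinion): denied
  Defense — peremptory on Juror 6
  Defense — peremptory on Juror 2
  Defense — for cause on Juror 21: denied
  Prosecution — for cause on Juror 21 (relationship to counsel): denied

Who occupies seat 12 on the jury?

21

Removed: #2, #4, #5, #6, #8, #14, #15, #17, #20, #24, #27, #28. (#7, #21 stay — for-cause denied.)
Seating in order: seats 1–12 → #1, #3, #7, #9, #10, #11, #12, #13, #16, #18, #19, #21; alternates → #22, #23.
So seat 12 is #21.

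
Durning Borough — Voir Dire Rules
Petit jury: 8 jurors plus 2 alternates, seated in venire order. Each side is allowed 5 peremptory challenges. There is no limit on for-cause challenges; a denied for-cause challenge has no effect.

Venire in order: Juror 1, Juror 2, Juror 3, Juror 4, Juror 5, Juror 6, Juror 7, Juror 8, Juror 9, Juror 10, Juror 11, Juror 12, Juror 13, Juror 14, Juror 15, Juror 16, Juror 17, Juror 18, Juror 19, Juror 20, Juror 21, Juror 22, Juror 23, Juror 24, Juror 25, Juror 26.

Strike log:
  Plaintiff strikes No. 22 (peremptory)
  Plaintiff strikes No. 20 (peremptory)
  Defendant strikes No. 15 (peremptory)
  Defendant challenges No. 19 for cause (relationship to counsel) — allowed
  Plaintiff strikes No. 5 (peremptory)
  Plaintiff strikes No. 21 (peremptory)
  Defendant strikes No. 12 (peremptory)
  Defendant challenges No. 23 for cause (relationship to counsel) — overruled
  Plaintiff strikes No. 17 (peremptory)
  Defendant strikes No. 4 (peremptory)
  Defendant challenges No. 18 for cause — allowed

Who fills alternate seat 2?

13

Removed: #4, #5, #12, #15, #17, #18, #19, #20, #21, #22. (#23 stays — for-cause denied.)
Filling seats in venire order through position 10: #1, #2, #3, #6, #7, #8, #9, #10, #11, #13.
So alternate 2 is #13.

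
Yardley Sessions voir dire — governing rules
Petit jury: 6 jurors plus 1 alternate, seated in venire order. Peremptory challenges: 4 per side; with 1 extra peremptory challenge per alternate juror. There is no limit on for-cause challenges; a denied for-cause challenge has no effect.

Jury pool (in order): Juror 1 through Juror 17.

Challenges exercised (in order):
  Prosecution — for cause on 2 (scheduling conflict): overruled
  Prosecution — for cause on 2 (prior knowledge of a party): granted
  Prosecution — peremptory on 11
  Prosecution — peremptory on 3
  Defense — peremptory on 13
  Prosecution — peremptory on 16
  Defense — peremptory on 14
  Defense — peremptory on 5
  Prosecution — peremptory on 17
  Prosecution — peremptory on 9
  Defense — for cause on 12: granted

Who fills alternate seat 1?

15

Removed: #2, #3, #5, #9, #11, #12, #13, #14, #16, #17.
Seating in order: seats 1–6 → #1, #4, #6, #7, #8, #10; alternates → #15.
So alternate 1 is #15.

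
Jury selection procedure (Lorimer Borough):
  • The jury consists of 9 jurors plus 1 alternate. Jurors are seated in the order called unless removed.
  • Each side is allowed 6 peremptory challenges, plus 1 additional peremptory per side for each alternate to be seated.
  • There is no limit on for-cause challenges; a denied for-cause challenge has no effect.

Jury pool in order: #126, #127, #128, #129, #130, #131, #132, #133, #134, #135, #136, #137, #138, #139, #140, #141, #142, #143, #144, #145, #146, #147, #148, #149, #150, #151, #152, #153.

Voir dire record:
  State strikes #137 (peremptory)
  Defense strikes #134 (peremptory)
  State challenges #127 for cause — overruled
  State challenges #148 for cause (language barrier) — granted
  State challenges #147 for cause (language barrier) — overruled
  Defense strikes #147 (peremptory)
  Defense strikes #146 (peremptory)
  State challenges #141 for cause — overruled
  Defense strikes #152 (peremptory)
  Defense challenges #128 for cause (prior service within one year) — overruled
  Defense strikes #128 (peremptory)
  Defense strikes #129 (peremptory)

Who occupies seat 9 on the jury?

Removed: #128, #129, #134, #137, #146, #147, #148, #152. (#127, #141 stay — for-cause denied.)
Seating in order: seats 1–9 → #126, #127, #130, #131, #132, #133, #135, #136, #138; alternates → #139.
So seat 9 is #138.

138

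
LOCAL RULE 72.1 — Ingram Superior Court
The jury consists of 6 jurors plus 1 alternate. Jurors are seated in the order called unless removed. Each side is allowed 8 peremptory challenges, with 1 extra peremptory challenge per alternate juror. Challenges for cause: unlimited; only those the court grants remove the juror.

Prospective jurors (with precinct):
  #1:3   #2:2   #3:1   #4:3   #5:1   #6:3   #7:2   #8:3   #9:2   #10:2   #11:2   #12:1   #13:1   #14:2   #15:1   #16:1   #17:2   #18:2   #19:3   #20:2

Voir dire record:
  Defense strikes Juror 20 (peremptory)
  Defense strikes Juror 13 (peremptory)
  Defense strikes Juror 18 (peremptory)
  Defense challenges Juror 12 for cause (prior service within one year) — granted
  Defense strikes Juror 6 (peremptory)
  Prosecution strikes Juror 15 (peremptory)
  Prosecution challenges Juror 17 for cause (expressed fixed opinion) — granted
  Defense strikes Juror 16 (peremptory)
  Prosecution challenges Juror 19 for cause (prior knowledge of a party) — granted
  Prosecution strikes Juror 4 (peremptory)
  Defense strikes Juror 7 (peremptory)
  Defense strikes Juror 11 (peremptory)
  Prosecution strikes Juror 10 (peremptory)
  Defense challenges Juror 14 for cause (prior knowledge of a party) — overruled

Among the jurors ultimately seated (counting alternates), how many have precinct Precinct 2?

Removed: #4, #6, #7, #10, #11, #12, #13, #15, #16, #17, #18, #19, #20.
Seated (7 incl. alternates): #1, #2, #3, #5, #8, #9, #14.
Of those, in Precinct 2: #2, #9, #14 → 3.

3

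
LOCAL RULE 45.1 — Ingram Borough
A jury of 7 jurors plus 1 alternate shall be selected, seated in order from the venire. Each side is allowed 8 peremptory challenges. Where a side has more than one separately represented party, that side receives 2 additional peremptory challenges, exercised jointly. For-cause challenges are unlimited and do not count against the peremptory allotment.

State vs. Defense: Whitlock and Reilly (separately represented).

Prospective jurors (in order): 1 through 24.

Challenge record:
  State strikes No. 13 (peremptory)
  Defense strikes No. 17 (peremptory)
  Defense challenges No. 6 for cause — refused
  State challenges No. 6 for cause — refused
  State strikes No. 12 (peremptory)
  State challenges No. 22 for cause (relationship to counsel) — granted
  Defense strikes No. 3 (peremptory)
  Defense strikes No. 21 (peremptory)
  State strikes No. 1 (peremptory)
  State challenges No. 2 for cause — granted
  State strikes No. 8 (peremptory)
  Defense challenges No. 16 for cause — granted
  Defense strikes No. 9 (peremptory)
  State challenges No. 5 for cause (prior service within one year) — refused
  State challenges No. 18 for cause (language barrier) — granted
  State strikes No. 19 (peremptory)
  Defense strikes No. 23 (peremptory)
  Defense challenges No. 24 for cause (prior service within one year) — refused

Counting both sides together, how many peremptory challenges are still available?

8

State allotment: 8. Defense allotment: 8 base + 2 multi-party = 10.
State peremptories used: #13, #12, #1, #8, #19 — 5 (for-cause on #6, #22, #2, #5, #18 don't count).
Defense peremptories used: #17, #3, #21, #9, #23 — 5 (for-cause on #6, #16, #24 don't count).
Remaining: (8 − 5) + (10 − 5) = 8.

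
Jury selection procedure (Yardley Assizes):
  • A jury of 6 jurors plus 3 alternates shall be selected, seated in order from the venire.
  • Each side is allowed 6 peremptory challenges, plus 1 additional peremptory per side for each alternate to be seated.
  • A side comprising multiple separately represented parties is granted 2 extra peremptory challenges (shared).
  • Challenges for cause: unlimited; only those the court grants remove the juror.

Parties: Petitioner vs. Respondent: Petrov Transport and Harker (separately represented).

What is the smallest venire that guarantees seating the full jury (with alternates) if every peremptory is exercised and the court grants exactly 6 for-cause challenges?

Seats to fill: 6 + 3 alternates = 9.
Peremptories — Petitioner: 6 + 1×3 = 9; Respondent: 6 + 1×3 + 2 = 11; total 20.
For-cause removals: 6.
Minimum venire: 9 + 20 + 6 = 35.

35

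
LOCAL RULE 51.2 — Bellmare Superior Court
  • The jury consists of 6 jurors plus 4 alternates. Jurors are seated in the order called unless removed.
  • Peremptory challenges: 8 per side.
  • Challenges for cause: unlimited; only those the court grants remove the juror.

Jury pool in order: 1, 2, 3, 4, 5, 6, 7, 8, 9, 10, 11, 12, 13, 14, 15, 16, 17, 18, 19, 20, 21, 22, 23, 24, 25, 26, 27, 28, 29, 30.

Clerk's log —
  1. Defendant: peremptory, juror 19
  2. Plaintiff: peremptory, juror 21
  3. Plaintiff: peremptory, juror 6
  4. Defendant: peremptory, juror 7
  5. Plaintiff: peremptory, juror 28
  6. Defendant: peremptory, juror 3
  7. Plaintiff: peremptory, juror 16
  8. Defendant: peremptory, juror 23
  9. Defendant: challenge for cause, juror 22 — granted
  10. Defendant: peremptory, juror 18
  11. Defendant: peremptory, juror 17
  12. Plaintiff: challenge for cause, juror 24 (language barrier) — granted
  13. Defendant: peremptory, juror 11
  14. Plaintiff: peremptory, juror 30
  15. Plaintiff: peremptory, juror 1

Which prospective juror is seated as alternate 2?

13

Removed: #1, #3, #6, #7, #11, #16, #17, #18, #19, #21, #22, #23, #24, #28, #30.
Seating in order: seats 1–6 → #2, #4, #5, #8, #9, #10; alternates → #12, #13, #14, #15.
So alternate 2 is #13.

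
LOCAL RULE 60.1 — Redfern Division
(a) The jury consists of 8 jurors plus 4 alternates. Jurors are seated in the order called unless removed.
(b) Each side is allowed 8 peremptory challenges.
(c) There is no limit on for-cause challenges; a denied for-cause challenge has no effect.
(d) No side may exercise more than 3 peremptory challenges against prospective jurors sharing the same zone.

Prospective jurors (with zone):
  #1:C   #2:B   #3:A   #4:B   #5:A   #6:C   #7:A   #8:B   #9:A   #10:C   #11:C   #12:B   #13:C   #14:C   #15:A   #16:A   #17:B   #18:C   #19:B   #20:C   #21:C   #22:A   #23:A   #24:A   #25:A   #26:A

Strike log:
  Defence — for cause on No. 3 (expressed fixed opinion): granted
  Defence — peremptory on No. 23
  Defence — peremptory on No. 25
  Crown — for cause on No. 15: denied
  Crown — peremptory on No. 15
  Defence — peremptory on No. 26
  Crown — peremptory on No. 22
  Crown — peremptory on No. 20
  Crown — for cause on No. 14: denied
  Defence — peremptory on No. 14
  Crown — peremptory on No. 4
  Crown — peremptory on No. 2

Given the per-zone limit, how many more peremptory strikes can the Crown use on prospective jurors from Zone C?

Crown peremptories so far: #15, #22, #20, #4, #2 — 5 of 8 used, 3 left overall.
Against Zone C: #20 — 1 used; per-zone cap 3 leaves 2.
Binding limit: min(3, 2) = 2.

2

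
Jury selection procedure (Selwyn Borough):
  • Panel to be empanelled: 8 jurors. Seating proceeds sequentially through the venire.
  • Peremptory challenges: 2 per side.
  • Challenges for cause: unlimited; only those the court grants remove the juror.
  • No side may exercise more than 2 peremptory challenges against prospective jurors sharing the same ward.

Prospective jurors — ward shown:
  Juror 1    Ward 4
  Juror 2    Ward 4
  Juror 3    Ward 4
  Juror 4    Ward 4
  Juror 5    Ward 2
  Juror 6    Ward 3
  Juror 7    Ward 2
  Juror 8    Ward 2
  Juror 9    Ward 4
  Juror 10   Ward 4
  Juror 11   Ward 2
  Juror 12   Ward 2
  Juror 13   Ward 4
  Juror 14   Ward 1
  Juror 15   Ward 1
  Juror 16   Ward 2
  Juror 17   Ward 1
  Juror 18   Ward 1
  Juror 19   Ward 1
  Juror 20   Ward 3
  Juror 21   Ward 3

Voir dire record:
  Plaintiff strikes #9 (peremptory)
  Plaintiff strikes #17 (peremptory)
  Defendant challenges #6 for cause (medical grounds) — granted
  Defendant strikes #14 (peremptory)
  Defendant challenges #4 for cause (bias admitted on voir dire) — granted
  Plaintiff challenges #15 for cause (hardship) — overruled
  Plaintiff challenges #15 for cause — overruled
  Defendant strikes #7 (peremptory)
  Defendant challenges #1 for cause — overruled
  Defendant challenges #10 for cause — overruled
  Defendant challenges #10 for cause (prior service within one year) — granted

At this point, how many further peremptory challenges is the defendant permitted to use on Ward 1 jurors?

0

Defendant peremptories so far: #14, #7 — 2 of 2 used, 0 left overall.
Against Ward 1: #14 — 1 used; per-ward cap 2 leaves 1.
Binding limit: min(0, 1) = 0.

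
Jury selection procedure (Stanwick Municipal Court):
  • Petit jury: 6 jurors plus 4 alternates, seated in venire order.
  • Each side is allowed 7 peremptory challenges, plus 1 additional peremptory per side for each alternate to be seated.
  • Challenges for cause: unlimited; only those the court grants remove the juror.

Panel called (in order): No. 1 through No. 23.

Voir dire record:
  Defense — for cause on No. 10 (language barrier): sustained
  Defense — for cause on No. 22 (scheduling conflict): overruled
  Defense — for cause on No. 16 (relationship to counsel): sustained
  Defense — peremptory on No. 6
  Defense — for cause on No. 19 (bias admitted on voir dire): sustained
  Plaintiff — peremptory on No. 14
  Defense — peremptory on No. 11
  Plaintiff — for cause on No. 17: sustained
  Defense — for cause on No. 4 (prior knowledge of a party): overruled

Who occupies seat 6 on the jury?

Removed: #6, #10, #11, #14, #16, #17, #19. (#4, #22 stay — for-cause denied.)
Seating in order: seats 1–6 → #1, #2, #3, #4, #5, #7; alternates → #8, #9, #12, #13.
So seat 6 is #7.

7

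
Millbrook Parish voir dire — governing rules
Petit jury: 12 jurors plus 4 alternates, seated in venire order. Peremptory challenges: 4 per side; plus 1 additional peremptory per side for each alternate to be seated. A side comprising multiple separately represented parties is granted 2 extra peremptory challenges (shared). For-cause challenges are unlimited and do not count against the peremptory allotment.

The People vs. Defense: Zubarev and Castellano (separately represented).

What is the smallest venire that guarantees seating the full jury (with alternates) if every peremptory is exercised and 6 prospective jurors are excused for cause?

Seats to fill: 12 + 4 alternates = 16.
Peremptories — The People: 4 + 1×4 = 8; Defense: 4 + 1×4 + 2 = 10; total 18.
For-cause removals: 6.
Minimum venire: 16 + 18 + 6 = 40.

40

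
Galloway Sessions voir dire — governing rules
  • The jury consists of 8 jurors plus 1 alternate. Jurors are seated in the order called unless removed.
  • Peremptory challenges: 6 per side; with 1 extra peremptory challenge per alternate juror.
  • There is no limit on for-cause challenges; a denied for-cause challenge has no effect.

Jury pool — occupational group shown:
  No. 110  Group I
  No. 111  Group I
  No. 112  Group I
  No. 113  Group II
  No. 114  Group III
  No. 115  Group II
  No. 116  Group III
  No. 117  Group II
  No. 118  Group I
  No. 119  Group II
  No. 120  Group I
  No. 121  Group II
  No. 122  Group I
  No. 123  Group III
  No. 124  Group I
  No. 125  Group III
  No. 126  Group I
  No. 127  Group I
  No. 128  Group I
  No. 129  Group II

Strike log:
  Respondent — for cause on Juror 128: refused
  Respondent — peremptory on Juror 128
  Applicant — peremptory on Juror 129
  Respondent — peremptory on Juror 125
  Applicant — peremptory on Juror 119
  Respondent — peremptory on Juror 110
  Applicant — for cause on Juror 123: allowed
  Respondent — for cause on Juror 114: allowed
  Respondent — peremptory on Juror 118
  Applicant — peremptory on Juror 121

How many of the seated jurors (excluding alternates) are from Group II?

Removed: #110, #114, #118, #119, #121, #123, #125, #128, #129.
Seated jurors 1–8: #111, #112, #113, #115, #116, #117, #120, #122 (alternates #124 not counted).
Of those, in Group II: #113, #115, #117 → 3.

3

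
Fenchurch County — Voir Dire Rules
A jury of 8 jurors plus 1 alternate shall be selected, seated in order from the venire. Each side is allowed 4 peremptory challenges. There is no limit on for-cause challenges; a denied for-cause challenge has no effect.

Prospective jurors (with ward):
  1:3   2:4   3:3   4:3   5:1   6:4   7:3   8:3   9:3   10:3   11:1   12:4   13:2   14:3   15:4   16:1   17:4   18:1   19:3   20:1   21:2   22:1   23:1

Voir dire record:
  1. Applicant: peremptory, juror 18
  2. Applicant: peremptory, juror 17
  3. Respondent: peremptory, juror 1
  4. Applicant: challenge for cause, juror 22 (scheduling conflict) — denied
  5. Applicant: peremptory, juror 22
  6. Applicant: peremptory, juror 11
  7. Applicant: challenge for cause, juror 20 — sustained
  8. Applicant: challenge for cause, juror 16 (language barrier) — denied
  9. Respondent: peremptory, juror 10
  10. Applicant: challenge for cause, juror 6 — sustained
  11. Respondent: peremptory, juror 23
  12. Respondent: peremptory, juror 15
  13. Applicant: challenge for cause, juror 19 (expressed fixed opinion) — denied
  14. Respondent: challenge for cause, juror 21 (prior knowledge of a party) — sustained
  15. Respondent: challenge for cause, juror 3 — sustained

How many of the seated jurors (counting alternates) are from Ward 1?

1

Removed: #1, #3, #6, #10, #11, #15, #17, #18, #20, #21, #22, #23.
Seated (9 incl. alternates): #2, #4, #5, #7, #8, #9, #12, #13, #14.
Of those, in Ward 1: #5 → 1.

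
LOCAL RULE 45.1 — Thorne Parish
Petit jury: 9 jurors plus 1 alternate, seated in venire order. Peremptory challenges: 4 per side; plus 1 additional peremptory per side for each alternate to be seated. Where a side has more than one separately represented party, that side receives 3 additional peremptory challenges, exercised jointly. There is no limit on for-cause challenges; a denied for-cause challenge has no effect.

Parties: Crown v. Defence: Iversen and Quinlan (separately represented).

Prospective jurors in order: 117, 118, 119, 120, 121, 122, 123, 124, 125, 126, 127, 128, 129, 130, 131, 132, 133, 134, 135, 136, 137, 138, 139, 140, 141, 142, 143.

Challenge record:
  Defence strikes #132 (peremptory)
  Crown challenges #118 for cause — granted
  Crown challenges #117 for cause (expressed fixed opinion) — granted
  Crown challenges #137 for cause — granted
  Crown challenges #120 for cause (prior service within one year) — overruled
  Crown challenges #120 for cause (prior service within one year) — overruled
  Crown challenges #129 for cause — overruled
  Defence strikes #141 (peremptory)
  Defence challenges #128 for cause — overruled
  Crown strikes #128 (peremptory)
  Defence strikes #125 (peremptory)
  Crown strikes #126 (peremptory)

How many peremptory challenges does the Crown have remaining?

Crown allotment: 4 base + 1 × 1 alternate = 5.
Crown peremptories used: #128, #126 — 2 (for-cause on #118, #117, #137, #120, #120, #129 don't count).
Remaining: 5 − 2 = 3.

3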